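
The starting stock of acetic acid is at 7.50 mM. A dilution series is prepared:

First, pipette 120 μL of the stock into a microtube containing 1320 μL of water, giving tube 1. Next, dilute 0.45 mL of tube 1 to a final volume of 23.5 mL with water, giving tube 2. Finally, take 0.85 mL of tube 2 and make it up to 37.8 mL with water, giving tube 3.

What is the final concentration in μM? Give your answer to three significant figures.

0.269 μM

Step 1: 120 μL + 1320 μL = 1440 μL total → factor 1440/120 = 12
Step 2: 0.45 mL brought to 23.5 mL → factor 23.5/0.45 = 52.222
Step 3: 0.85 mL brought to 37.8 mL → factor 37.8/0.85 = 44.471
Overall dilution factor = 12 × 52.222 × 44.471 = 27868
Final = 7.50 mM / 27868 = 0.0002691 mM = 0.269 μM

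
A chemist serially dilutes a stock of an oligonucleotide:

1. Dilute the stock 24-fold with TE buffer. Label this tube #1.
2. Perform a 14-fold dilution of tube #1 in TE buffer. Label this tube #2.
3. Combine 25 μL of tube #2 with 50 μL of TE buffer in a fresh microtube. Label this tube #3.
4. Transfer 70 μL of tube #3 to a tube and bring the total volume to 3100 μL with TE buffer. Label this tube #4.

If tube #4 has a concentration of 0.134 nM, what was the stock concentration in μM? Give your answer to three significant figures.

Step 1: 24-fold → factor 24
Step 2: 14-fold → factor 14
Step 3: 25 μL + 50 μL = 75 μL total → factor 75/25 = 3
Step 4: 70 μL brought to 3100 μL → factor 3100/70 = 44.286
Overall dilution factor = 24 × 14 × 3 × 44.286 = 44640
Stock = 0.134 nM × 44640 = 5982 nM = 5.98 μM

5.98 μM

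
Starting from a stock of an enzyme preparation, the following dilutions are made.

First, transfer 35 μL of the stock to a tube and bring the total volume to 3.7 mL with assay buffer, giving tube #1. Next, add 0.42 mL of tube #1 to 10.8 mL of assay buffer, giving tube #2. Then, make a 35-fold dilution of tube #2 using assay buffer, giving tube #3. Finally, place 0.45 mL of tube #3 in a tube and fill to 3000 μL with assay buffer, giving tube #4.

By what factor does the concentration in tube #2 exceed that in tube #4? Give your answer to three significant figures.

Step 1: 35 μL brought to 3.7 mL → factor 3700/35 = 105.71
Step 2: 0.42 mL + 10.8 mL = 11.22 mL total → factor 11.22/0.42 = 26.714
Step 3: 35-fold → factor 35
Step 4: 0.45 mL brought to 3000 μL → factor 3/0.45 = 6.6667
Dilution factor to tube #2 = 2824.1; to tube #4 = 6.5895 × 10^5
[tube #2]/[tube #4] = (factor to tube #4)/(factor to tube #2) = 6.5895 × 10^5/2824.1 = 233

233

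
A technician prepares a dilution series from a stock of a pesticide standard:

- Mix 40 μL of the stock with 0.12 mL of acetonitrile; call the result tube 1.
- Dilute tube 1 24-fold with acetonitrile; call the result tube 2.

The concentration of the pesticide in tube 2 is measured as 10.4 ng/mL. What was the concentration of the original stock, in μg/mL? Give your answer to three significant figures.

Step 1: 40 μL + 0.12 mL = 160 μL total → factor 160/40 = 4
Step 2: 24-fold → factor 24
Overall dilution factor = 4 × 24 = 96
Stock = 10.4 ng/mL × 96 = 998.4 ng/mL = 0.998 μg/mL

0.998 μg/mL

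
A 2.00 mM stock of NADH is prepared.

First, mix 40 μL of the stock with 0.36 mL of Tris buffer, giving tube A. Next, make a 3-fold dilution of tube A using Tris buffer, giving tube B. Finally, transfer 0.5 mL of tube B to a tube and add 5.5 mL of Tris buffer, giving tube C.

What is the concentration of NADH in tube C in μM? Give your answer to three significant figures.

Step 1: 40 μL + 0.36 mL = 400 μL total → factor 400/40 = 10
Step 2: 3-fold → factor 3
Step 3: 0.5 mL + 5.5 mL = 6 mL total → factor 6/0.5 = 12
Overall dilution factor = 10 × 3 × 12 = 360
Final = 2.00 mM / 360 = 0.005556 mM = 5.56 μM

5.56 μM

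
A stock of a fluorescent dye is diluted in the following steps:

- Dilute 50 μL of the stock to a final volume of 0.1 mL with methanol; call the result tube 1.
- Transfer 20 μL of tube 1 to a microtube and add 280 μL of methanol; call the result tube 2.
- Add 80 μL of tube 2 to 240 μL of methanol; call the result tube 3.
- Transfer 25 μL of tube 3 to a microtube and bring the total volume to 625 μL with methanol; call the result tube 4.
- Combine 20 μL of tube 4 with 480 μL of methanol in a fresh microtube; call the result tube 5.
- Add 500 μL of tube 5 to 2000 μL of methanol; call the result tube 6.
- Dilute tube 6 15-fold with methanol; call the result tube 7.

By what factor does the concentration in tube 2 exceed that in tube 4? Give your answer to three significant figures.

Step 1: 50 μL brought to 0.1 mL → factor 100/50 = 2
Step 2: 20 μL + 280 μL = 300 μL total → factor 300/20 = 15
Step 3: 80 μL + 240 μL = 320 μL total → factor 320/80 = 4
Step 4: 25 μL brought to 625 μL → factor 625/25 = 25
Dilution factor to tube 2 = 30; to tube 4 = 3000
[tube 2]/[tube 4] = (factor to tube 4)/(factor to tube 2) = 3000/30 = 100

100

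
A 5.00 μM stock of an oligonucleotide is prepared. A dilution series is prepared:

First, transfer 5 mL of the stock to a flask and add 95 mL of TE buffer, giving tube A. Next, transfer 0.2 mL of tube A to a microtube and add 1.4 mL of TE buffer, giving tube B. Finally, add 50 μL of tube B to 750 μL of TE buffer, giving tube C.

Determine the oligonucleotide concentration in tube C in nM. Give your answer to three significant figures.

Step 1: 5 mL + 95 mL = 100 mL total → factor 100/5 = 20
Step 2: 0.2 mL + 1.4 mL = 1.6 mL total → factor 1.6/0.2 = 8
Step 3: 50 μL + 750 μL = 800 μL total → factor 800/50 = 16
Overall dilution factor = 20 × 8 × 16 = 2560
Final = 5.00 μM / 2560 = 0.001953 μM = 1.95 nM

1.95 nM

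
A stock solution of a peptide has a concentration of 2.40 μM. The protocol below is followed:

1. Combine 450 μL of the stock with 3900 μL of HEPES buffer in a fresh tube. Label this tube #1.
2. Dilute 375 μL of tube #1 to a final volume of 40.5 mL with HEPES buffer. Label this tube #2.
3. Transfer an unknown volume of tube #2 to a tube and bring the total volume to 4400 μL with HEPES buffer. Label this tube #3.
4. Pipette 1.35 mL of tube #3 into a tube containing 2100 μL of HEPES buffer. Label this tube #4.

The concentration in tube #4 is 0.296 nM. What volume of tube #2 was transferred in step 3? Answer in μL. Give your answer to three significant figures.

Step 1: 450 μL + 3900 μL = 4350 μL total → factor 4350/450 = 9.6667
Step 2: 375 μL brought to 40.5 mL → factor 40500/375 = 108
Step 3: v brought to 4400 μL → factor = 4400 μL/v
Step 4: 1.35 mL + 2100 μL = 3.45 mL total → factor 3.45/1.35 = 2.5556
Product of known-step factors = 2668
Overall factor = 2.40 μM / (0.296 nM) = 8108.1
Step-3 factor = 8108.1 / 2668 = 3.039
v = 4400 μL / 3.039 = 1.45 × 10^3 μL

1.45 × 10^3 μL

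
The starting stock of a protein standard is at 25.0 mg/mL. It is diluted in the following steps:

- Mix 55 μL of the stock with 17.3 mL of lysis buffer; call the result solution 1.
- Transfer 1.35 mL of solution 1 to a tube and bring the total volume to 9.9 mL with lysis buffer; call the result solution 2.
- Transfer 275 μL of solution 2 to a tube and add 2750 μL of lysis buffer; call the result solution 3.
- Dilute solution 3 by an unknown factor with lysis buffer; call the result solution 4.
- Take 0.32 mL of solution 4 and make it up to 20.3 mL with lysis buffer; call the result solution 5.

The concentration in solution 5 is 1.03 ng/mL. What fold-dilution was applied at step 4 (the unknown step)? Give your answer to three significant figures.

15.0-fold

Step 1: 55 μL + 17.3 mL = 17355 μL total → factor 17355/55 = 315.55
Step 2: 1.35 mL brought to 9.9 mL → factor 9.9/1.35 = 7.3333
Step 3: 275 μL + 2750 μL = 3025 μL total → factor 3025/275 = 11
Step 4: unknown factor x
Step 5: 0.32 mL brought to 20.3 mL → factor 20.3/0.32 = 63.438
Product of known-step factors = 1.6147 × 10^6
Overall factor = 25.0 mg/mL / (1.03 ng/mL) = 2.4272 × 10^7
x = 2.4272 × 10^7 / 1.6147 × 10^6 = 15.0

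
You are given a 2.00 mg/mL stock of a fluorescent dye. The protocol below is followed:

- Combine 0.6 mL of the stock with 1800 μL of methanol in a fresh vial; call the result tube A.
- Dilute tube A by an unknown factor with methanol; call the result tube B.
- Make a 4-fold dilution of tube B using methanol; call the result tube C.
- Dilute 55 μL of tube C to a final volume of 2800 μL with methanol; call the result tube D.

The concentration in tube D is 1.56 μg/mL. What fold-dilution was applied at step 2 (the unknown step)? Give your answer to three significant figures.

1.57-fold

Step 1: 0.6 mL + 1800 μL = 2.4 mL total → factor 2.4/0.6 = 4
Step 2: unknown factor x
Step 3: 4-fold → factor 4
Step 4: 55 μL brought to 2800 μL → factor 2800/55 = 50.909
Product of known-step factors = 814.55
Overall factor = 2.00 mg/mL / (1.56 μg/mL) = 1282.1
x = 1282.1 / 814.55 = 1.57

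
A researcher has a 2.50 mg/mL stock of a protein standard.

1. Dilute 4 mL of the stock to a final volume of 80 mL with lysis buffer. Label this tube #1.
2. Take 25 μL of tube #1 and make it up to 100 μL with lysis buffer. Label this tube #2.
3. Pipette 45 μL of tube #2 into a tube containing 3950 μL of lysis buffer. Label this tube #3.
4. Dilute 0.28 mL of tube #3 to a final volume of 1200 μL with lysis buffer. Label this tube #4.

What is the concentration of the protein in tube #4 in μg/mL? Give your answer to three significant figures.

0.0821 μg/mL

Step 1: 4 mL brought to 80 mL → factor 80/4 = 20
Step 2: 25 μL brought to 100 μL → factor 100/25 = 4
Step 3: 45 μL + 3950 μL = 3995 μL total → factor 3995/45 = 88.778
Step 4: 0.28 mL brought to 1200 μL → factor 1.2/0.28 = 4.2857
Overall dilution factor = 20 × 4 × 88.778 × 4.2857 = 30438
Final = 2.50 mg/mL / 30438 = 8.213 × 10^-5 mg/mL = 0.0821 μg/mL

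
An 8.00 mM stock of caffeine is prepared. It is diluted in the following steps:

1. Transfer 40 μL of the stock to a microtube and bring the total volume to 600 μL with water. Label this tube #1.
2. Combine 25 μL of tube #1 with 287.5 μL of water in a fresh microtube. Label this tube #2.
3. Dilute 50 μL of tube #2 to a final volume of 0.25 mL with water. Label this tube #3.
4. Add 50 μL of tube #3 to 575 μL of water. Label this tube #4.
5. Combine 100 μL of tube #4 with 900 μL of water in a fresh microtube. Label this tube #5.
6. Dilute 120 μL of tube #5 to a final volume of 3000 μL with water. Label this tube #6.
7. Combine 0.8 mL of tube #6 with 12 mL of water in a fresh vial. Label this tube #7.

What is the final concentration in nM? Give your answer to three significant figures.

Step 1: 40 μL brought to 600 μL → factor 600/40 = 15
Step 2: 25 μL + 287.5 μL = 312.5 μL total → factor 312.5/25 = 12.5
Step 3: 50 μL brought to 0.25 mL → factor 250/50 = 5
Step 4: 50 μL + 575 μL = 625 μL total → factor 625/50 = 12.5
Step 5: 100 μL + 900 μL = 1000 μL total → factor 1000/100 = 10
Step 6: 120 μL brought to 3000 μL → factor 3000/120 = 25
Step 7: 0.8 mL + 12 mL = 12.8 mL total → factor 12.8/0.8 = 16
Overall dilution factor = 15 × 12.5 × 5 × 12.5 × 10 × 25 × 16 = 4.6875 × 10^7
Final = 8.00 mM / 4.6875 × 10^7 = 1.707 × 10^-7 mM = 0.171 nM

0.171 nM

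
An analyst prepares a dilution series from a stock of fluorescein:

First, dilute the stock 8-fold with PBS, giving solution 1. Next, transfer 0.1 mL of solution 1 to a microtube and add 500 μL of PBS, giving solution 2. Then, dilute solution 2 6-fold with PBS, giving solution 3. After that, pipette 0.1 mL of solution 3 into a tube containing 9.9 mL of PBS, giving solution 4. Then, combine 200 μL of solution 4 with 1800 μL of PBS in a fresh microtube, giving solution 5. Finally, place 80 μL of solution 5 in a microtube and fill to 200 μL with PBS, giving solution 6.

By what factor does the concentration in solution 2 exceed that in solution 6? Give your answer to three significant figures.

1.50 × 10^4

Step 1: 8-fold → factor 8
Step 2: 0.1 mL + 500 μL = 0.6 mL total → factor 0.6/0.1 = 6
Step 3: 6-fold → factor 6
Step 4: 0.1 mL + 9.9 mL = 10 mL total → factor 10/0.1 = 100
Step 5: 200 μL + 1800 μL = 2000 μL total → factor 2000/200 = 10
Step 6: 80 μL brought to 200 μL → factor 200/80 = 2.5
Dilution factor to solution 2 = 48; to solution 6 = 7.2 × 10^5
[solution 2]/[solution 6] = (factor to solution 6)/(factor to solution 2) = 7.2 × 10^5/48 = 1.50 × 10^4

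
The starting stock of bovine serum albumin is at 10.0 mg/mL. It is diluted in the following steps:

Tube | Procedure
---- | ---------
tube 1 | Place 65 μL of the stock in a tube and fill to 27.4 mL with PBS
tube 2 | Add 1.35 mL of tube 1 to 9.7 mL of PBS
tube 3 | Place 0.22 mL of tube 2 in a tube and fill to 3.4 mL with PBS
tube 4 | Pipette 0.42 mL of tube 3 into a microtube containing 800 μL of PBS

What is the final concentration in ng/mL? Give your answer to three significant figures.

64.6 ng/mL

Step 1: 65 μL brought to 27.4 mL → factor 27400/65 = 421.54
Step 2: 1.35 mL + 9.7 mL = 11.05 mL total → factor 11.05/1.35 = 8.1852
Step 3: 0.22 mL brought to 3.4 mL → factor 3.4/0.22 = 15.455
Step 4: 0.42 mL + 800 μL = 1.22 mL total → factor 1.22/0.42 = 2.9048
Overall dilution factor = 421.54 × 8.1852 × 15.455 × 2.9048 = 1.5489 × 10^5
Final = 10.0 mg/mL / 1.5489 × 10^5 = 6.456 × 10^-5 mg/mL = 64.6 ng/mL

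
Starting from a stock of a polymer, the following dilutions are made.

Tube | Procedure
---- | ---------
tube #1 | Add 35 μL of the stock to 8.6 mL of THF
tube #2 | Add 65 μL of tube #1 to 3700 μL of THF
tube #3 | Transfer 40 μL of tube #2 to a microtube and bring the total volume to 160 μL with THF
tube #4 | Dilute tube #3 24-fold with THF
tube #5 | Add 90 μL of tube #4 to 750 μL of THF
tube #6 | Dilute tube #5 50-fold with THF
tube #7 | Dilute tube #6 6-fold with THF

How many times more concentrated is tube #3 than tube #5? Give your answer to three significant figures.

Step 1: 35 μL + 8.6 mL = 8635 μL total → factor 8635/35 = 246.71
Step 2: 65 μL + 3700 μL = 3765 μL total → factor 3765/65 = 57.923
Step 3: 40 μL brought to 160 μL → factor 160/40 = 4
Step 4: 24-fold → factor 24
Step 5: 90 μL + 750 μL = 840 μL total → factor 840/90 = 9.3333
Dilution factor to tube #3 = 57162; to tube #5 = 1.2804 × 10^7
[tube #3]/[tube #5] = (factor to tube #5)/(factor to tube #3) = 1.2804 × 10^7/57162 = 224

224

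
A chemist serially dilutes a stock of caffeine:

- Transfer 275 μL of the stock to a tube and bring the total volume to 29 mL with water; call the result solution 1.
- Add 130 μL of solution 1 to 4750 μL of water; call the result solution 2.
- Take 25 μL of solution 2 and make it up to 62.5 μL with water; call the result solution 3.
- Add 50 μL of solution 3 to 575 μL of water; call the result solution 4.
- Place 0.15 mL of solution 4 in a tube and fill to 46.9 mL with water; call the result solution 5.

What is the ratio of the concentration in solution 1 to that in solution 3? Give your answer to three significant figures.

93.8

Step 1: 275 μL brought to 29 mL → factor 29000/275 = 105.45
Step 2: 130 μL + 4750 μL = 4880 μL total → factor 4880/130 = 37.538
Step 3: 25 μL brought to 62.5 μL → factor 62.5/25 = 2.5
Dilution factor to solution 1 = 105.45; to solution 3 = 9896.5
[solution 1]/[solution 3] = (factor to solution 3)/(factor to solution 1) = 9896.5/105.45 = 93.8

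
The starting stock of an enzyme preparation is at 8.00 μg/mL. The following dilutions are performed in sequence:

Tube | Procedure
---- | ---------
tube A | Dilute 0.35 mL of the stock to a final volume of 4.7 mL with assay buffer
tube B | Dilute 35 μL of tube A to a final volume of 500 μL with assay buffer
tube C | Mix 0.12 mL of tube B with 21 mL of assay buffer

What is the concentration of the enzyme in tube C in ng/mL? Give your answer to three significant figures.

Step 1: 0.35 mL brought to 4.7 mL → factor 4.7/0.35 = 13.429
Step 2: 35 μL brought to 500 μL → factor 500/35 = 14.286
Step 3: 0.12 mL + 21 mL = 21.12 mL total → factor 21.12/0.12 = 176
Overall dilution factor = 13.429 × 14.286 × 176 = 33763
Final = 8.00 μg/mL / 33763 = 0.0002369 μg/mL = 0.237 ng/mL

0.237 ng/mL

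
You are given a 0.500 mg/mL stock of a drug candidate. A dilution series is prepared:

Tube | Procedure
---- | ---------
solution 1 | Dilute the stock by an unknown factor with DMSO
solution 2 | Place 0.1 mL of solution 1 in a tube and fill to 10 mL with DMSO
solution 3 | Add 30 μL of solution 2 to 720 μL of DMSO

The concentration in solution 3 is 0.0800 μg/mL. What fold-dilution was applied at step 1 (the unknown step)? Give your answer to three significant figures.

2.50-fold

Step 1: unknown factor x
Step 2: 0.1 mL brought to 10 mL → factor 10/0.1 = 100
Step 3: 30 μL + 720 μL = 750 μL total → factor 750/30 = 25
Product of known-step factors = 2500
Overall factor = 0.500 mg/mL / (0.0800 μg/mL) = 6250
x = 6250 / 2500 = 2.50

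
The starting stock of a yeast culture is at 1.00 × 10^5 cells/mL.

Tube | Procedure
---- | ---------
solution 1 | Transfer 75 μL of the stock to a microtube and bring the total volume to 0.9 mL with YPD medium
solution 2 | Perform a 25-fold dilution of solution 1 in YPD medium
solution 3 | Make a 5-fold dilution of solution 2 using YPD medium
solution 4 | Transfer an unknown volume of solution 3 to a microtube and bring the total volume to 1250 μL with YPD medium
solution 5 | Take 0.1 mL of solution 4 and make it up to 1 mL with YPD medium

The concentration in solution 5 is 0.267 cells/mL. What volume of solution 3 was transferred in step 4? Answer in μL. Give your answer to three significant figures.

Step 1: 75 μL brought to 0.9 mL → factor 900/75 = 12
Step 2: 25-fold → factor 25
Step 3: 5-fold → factor 5
Step 4: v brought to 1250 μL → factor = 1250 μL/v
Step 5: 0.1 mL brought to 1 mL → factor 1/0.1 = 10
Product of known-step factors = 15000
Overall factor = 1.00 × 10^5 cells/mL / (0.267 cells/mL) = 3.7453 × 10^5
Step-4 factor = 3.7453 × 10^5 / 15000 = 24.969
v = 1250 μL / 24.969 = 50.1 μL

50.1 μL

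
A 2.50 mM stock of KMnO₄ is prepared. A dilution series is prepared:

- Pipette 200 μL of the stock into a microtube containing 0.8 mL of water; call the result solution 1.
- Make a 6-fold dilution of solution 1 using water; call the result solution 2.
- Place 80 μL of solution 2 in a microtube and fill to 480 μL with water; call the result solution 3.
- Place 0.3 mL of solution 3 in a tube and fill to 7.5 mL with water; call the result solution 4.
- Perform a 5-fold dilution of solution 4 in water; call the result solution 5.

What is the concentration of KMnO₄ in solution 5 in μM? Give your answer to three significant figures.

0.111 μM

Step 1: 200 μL + 0.8 mL = 1000 μL total → factor 1000/200 = 5
Step 2: 6-fold → factor 6
Step 3: 80 μL brought to 480 μL → factor 480/80 = 6
Step 4: 0.3 mL brought to 7.5 mL → factor 7.5/0.3 = 25
Step 5: 5-fold → factor 5
Overall dilution factor = 5 × 6 × 6 × 25 × 5 = 22500
Final = 2.50 mM / 22500 = 0.0001111 mM = 0.111 μM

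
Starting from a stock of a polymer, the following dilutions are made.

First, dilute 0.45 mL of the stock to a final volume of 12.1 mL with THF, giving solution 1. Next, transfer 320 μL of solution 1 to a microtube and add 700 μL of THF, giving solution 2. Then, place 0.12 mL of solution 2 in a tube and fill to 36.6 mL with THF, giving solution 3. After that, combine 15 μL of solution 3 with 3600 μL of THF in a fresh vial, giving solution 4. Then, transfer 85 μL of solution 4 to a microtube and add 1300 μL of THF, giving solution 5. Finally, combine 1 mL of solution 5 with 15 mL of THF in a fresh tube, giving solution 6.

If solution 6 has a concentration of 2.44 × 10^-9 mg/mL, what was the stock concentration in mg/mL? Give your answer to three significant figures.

Step 1: 0.45 mL brought to 12.1 mL → factor 12.1/0.45 = 26.889
Step 2: 320 μL + 700 μL = 1020 μL total → factor 1020/320 = 3.1875
Step 3: 0.12 mL brought to 36.6 mL → factor 36.6/0.12 = 305
Step 4: 15 μL + 3600 μL = 3615 μL total → factor 3615/15 = 241
Step 5: 85 μL + 1300 μL = 1385 μL total → factor 1385/85 = 16.294
Step 6: 1 mL + 15 mL = 16 mL total → factor 16/1 = 16
Overall dilution factor = 26.889 × 3.1875 × 305 × 241 × 16.294 × 16 = 1.6424 × 10^9
Stock = 2.44 × 10^-9 mg/mL × 1.6424 × 10^9 = 4.01 mg/mL

4.01 mg/mL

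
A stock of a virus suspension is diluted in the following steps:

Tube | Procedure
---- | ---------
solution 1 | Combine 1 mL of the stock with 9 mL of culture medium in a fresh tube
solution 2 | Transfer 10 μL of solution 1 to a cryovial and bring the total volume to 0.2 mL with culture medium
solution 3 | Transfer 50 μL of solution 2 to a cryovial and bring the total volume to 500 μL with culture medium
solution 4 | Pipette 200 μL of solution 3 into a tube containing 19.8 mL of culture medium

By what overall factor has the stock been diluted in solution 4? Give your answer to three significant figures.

2.00 × 10^5

Step 1: 1 mL + 9 mL = 10 mL total → factor 10/1 = 10
Step 2: 10 μL brought to 0.2 mL → factor 200/10 = 20
Step 3: 50 μL brought to 500 μL → factor 500/50 = 10
Step 4: 200 μL + 19.8 mL = 20000 μL total → factor 20000/200 = 100
Overall dilution factor = 10 × 20 × 10 × 100 = 2 × 10^5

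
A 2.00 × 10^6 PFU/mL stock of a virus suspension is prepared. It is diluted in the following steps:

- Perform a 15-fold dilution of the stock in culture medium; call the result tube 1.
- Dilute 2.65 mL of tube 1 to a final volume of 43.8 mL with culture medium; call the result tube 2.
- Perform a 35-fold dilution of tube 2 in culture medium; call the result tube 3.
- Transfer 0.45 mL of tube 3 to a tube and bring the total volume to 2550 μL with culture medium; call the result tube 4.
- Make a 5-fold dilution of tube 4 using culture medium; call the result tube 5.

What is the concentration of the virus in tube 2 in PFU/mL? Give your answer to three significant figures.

Step 1: 15-fold → factor 15
Step 2: 2.65 mL brought to 43.8 mL → factor 43.8/2.65 = 16.528
Dilution factor through tube 2 = 15 × 16.528 = 247.92
[tube 2] = 2.00 × 10^6 PFU/mL / 247.92 = 8.07 × 10^3 PFU/mL

8.07 × 10^3 PFU/mL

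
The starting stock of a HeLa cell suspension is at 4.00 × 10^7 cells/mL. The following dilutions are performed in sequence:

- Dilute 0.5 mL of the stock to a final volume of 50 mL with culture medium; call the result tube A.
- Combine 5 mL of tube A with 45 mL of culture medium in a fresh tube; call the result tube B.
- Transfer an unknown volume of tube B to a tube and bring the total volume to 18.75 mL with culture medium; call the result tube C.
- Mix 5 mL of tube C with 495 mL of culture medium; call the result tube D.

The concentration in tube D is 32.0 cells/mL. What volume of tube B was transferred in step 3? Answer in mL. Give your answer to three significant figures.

Step 1: 0.5 mL brought to 50 mL → factor 50/0.5 = 100
Step 2: 5 mL + 45 mL = 50 mL total → factor 50/5 = 10
Step 3: v brought to 18.75 mL → factor = 18.75 mL/v
Step 4: 5 mL + 495 mL = 500 mL total → factor 500/5 = 100
Product of known-step factors = 1 × 10^5
Overall factor = 4.00 × 10^7 cells/mL / (32.0 cells/mL) = 1.25 × 10^6
Step-3 factor = 1.25 × 10^6 / 1 × 10^5 = 12.5
v = 18.75 mL / 12.5 = 1.50 mL

1.50 mL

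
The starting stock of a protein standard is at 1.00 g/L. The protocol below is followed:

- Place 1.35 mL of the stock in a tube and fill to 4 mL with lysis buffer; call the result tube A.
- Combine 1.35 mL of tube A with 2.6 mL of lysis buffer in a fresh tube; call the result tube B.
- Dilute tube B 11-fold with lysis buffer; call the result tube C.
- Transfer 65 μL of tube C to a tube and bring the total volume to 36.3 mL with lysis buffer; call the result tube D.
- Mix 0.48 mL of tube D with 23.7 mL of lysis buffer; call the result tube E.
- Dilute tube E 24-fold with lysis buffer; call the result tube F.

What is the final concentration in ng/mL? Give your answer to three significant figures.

0.0155 ng/mL

Step 1: 1.35 mL brought to 4 mL → factor 4/1.35 = 2.963
Step 2: 1.35 mL + 2.6 mL = 3.95 mL total → factor 3.95/1.35 = 2.9259
Step 3: 11-fold → factor 11
Step 4: 65 μL brought to 36.3 mL → factor 36300/65 = 558.46
Step 5: 0.48 mL + 23.7 mL = 24.18 mL total → factor 24.18/0.48 = 50.375
Step 6: 24-fold → factor 24
Overall dilution factor = 2.963 × 2.9259 × 11 × 558.46 × 50.375 × 24 = 6.4388 × 10^7
Final = 1.00 g/L / 6.4388 × 10^7 = 1.553 × 10^-8 g/L = 0.0155 ng/mL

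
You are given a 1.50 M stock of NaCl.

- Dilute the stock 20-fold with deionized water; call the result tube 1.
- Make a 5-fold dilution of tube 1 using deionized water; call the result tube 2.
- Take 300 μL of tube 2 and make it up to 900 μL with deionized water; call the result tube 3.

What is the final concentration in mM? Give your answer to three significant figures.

Step 1: 20-fold → factor 20
Step 2: 5-fold → factor 5
Step 3: 300 μL brought to 900 μL → factor 900/300 = 3
Overall dilution factor = 20 × 5 × 3 = 300
Final = 1.50 M / 300 = 0.005000 M = 5.00 mM

5.00 mM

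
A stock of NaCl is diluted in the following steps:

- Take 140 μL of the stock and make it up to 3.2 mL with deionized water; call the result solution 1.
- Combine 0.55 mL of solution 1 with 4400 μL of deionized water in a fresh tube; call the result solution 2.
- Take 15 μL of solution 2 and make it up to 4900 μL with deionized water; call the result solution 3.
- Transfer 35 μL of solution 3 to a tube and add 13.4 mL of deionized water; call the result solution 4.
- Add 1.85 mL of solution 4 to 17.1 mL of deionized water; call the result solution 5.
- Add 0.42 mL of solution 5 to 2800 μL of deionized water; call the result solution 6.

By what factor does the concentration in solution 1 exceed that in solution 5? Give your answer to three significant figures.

1.16 × 10^7

Step 1: 140 μL brought to 3.2 mL → factor 3200/140 = 22.857
Step 2: 0.55 mL + 4400 μL = 4.95 mL total → factor 4.95/0.55 = 9
Step 3: 15 μL brought to 4900 μL → factor 4900/15 = 326.67
Step 4: 35 μL + 13.4 mL = 13435 μL total → factor 13435/35 = 383.86
Step 5: 1.85 mL + 17.1 mL = 18.95 mL total → factor 18.95/1.85 = 10.243
Dilution factor to solution 1 = 22.857; to solution 5 = 2.6423 × 10^8
[solution 1]/[solution 5] = (factor to solution 5)/(factor to solution 1) = 2.6423 × 10^8/22.857 = 1.16 × 10^7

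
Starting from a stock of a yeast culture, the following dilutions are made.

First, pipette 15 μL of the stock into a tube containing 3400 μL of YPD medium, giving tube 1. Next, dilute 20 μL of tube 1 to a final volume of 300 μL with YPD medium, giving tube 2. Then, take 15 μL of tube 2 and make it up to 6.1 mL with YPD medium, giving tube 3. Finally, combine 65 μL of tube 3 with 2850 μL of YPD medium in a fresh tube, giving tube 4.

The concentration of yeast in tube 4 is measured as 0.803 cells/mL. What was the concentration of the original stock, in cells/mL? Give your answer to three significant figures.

5.00 × 10^7 cells/mL

Step 1: 15 μL + 3400 μL = 3415 μL total → factor 3415/15 = 227.67
Step 2: 20 μL brought to 300 μL → factor 300/20 = 15
Step 3: 15 μL brought to 6.1 mL → factor 6100/15 = 406.67
Step 4: 65 μL + 2850 μL = 2915 μL total → factor 2915/65 = 44.846
Overall dilution factor = 227.67 × 15 × 406.67 × 44.846 = 6.2281 × 10^7
Stock = 0.803 cells/mL × 6.2281 × 10^7 = 5.00 × 10^7 cells/mL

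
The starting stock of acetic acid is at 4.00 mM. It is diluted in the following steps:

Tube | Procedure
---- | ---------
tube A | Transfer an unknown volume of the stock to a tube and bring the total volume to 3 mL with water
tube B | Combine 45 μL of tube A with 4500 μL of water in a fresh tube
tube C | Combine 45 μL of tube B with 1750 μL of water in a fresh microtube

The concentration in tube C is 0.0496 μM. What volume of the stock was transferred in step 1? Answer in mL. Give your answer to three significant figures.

Step 1: v brought to 3 mL → factor = 3 mL/v
Step 2: 45 μL + 4500 μL = 4545 μL total → factor 4545/45 = 101
Step 3: 45 μL + 1750 μL = 1795 μL total → factor 1795/45 = 39.889
Product of known-step factors = 4028.8
Overall factor = 4.00 mM / (0.0496 μM) = 80645
Step-1 factor = 80645 / 4028.8 = 20.017
v = 3 mL / 20.017 = 0.150 mL

0.150 mL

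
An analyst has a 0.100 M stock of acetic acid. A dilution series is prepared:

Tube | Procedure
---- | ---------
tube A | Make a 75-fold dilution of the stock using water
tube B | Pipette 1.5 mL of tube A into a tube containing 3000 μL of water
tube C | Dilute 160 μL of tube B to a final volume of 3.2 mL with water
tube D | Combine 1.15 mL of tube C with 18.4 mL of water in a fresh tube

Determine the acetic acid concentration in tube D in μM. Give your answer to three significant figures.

Step 1: 75-fold → factor 75
Step 2: 1.5 mL + 3000 μL = 4.5 mL total → factor 4.5/1.5 = 3
Step 3: 160 μL brought to 3.2 mL → factor 3200/160 = 20
Step 4: 1.15 mL + 18.4 mL = 19.55 mL total → factor 19.55/1.15 = 17
Overall dilution factor = 75 × 3 × 20 × 17 = 76500
Final = 0.100 M / 76500 = 1.307 × 10^-6 M = 1.31 μM

1.31 μM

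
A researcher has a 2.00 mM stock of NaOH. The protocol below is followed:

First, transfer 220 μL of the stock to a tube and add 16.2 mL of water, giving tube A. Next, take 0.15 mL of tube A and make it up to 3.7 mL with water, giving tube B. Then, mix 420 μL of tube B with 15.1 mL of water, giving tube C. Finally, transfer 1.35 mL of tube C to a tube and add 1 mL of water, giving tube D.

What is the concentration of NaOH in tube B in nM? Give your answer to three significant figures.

1.09 × 10^3 nM

Step 1: 220 μL + 16.2 mL = 16420 μL total → factor 16420/220 = 74.636
Step 2: 0.15 mL brought to 3.7 mL → factor 3.7/0.15 = 24.667
Dilution factor through tube B = 74.636 × 24.667 = 1841
[tube B] = 2.00 mM / 1841 = 0.001086 mM = 1.09 × 10^3 nM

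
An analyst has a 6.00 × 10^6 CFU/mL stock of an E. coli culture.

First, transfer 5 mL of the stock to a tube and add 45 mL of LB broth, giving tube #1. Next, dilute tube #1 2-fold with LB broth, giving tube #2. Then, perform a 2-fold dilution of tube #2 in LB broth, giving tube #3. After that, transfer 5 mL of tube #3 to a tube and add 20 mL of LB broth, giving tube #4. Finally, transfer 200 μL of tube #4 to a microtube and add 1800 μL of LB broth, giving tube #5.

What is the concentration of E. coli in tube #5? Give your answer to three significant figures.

Step 1: 5 mL + 45 mL = 50 mL total → factor 50/5 = 10
Step 2: 2-fold → factor 2
Step 3: 2-fold → factor 2
Step 4: 5 mL + 20 mL = 25 mL total → factor 25/5 = 5
Step 5: 200 μL + 1800 μL = 2000 μL total → factor 2000/200 = 10
Overall dilution factor = 10 × 2 × 2 × 5 × 10 = 2000
Final = 6.00 × 10^6 CFU/mL / 2000 = 3.00 × 10^3 CFU/mL

3.00 × 10^3 CFU/mL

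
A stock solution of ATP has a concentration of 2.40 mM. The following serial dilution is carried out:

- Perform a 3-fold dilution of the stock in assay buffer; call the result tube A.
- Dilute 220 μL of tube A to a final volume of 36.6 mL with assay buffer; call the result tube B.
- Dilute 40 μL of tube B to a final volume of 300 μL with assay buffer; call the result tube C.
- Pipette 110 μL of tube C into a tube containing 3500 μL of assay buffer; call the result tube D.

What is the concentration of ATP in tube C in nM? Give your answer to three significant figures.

641 nM

Step 1: 3-fold → factor 3
Step 2: 220 μL brought to 36.6 mL → factor 36600/220 = 166.36
Step 3: 40 μL brought to 300 μL → factor 300/40 = 7.5
Dilution factor through tube C = 3 × 166.36 × 7.5 = 3743.2
[tube C] = 2.40 mM / 3743.2 = 0.0006412 mM = 641 nM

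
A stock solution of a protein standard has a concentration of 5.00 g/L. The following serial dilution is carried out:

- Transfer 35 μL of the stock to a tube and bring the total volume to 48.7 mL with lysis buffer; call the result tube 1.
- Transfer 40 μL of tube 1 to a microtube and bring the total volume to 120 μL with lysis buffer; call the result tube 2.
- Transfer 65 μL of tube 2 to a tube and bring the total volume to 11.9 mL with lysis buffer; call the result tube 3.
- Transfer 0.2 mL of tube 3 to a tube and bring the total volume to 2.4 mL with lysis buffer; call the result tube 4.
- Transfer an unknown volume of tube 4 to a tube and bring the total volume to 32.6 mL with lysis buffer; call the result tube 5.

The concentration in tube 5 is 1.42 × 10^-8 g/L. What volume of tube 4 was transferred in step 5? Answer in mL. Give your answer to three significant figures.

0.849 mL

Step 1: 35 μL brought to 48.7 mL → factor 48700/35 = 1391.4
Step 2: 40 μL brought to 120 μL → factor 120/40 = 3
Step 3: 65 μL brought to 11.9 mL → factor 11900/65 = 183.08
Step 4: 0.2 mL brought to 2.4 mL → factor 2.4/0.2 = 12
Step 5: v brought to 32.6 mL → factor = 32.6 mL/v
Product of known-step factors = 9.1706 × 10^6
Overall factor = 5.00 g/L / (1.42 × 10^-8 g/L) = 3.5211 × 10^8
Step-5 factor = 3.5211 × 10^8 / 9.1706 × 10^6 = 38.396
v = 32.6 mL / 38.396 = 0.849 mL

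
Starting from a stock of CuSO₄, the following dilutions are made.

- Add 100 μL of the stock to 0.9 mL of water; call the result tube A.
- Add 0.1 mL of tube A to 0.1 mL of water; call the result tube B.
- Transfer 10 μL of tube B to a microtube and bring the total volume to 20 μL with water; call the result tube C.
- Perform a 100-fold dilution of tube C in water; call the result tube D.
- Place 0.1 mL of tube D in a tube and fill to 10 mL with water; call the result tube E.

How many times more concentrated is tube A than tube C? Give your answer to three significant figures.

4.00

Step 1: 100 μL + 0.9 mL = 1000 μL total → factor 1000/100 = 10
Step 2: 0.1 mL + 0.1 mL = 0.2 mL total → factor 0.2/0.1 = 2
Step 3: 10 μL brought to 20 μL → factor 20/10 = 2
Dilution factor to tube A = 10; to tube C = 40
[tube A]/[tube C] = (factor to tube C)/(factor to tube A) = 40/10 = 4.00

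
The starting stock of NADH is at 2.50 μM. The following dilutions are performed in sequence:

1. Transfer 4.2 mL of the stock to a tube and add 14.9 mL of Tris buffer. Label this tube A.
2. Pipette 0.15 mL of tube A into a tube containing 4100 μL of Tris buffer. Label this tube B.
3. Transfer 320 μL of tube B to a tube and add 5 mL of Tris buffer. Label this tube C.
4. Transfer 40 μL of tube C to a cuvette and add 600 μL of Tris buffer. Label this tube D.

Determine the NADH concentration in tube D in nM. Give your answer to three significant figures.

Step 1: 4.2 mL + 14.9 mL = 19.1 mL total → factor 19.1/4.2 = 4.5476
Step 2: 0.15 mL + 4100 μL = 4.25 mL total → factor 4.25/0.15 = 28.333
Step 3: 320 μL + 5 mL = 5320 μL total → factor 5320/320 = 16.625
Step 4: 40 μL + 600 μL = 640 μL total → factor 640/40 = 16
Overall dilution factor = 4.5476 × 28.333 × 16.625 × 16 = 34274
Final = 2.50 μM / 34274 = 7.294 × 10^-5 μM = 0.0729 nM

0.0729 nM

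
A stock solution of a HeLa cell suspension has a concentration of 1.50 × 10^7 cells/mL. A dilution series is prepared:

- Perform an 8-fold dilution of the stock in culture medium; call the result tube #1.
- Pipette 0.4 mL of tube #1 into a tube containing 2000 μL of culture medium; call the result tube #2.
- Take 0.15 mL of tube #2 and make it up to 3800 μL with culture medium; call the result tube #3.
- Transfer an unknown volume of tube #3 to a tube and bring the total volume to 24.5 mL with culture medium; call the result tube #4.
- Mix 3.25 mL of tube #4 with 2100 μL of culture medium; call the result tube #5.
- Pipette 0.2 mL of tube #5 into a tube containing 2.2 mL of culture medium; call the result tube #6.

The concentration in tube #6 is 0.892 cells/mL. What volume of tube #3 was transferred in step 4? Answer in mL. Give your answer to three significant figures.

Step 1: 8-fold → factor 8
Step 2: 0.4 mL + 2000 μL = 2.4 mL total → factor 2.4/0.4 = 6
Step 3: 0.15 mL brought to 3800 μL → factor 3.8/0.15 = 25.333
Step 4: v brought to 24.5 mL → factor = 24.5 mL/v
Step 5: 3.25 mL + 2100 μL = 5.35 mL total → factor 5.35/3.25 = 1.6462
Step 6: 0.2 mL + 2.2 mL = 2.4 mL total → factor 2.4/0.2 = 12
Product of known-step factors = 24021
Overall factor = 1.50 × 10^7 cells/mL / (0.892 cells/mL) = 1.6816 × 10^7
Step-4 factor = 1.6816 × 10^7 / 24021 = 700.07
v = 24.5 mL / 700.07 = 0.0350 mL

0.0350 mL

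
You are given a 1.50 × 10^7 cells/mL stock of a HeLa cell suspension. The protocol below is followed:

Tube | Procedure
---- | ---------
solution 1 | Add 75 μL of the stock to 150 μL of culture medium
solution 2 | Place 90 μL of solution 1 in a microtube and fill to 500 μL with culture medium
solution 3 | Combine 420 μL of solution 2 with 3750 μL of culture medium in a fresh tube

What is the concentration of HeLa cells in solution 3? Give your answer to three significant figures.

Step 1: 75 μL + 150 μL = 225 μL total → factor 225/75 = 3
Step 2: 90 μL brought to 500 μL → factor 500/90 = 5.5556
Step 3: 420 μL + 3750 μL = 4170 μL total → factor 4170/420 = 9.9286
Overall dilution factor = 3 × 5.5556 × 9.9286 = 165.48
Final = 1.50 × 10^7 cells/mL / 165.48 = 9.06 × 10^4 cells/mL

9.06 × 10^4 cells/mL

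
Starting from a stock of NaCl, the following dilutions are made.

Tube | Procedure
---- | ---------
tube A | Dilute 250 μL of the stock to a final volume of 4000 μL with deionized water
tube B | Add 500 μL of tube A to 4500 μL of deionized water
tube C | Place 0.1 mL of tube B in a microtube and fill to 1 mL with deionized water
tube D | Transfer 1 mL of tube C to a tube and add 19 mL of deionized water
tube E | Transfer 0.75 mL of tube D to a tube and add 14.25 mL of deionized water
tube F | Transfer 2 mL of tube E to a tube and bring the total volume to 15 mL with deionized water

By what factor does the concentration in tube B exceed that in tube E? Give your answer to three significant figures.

Step 1: 250 μL brought to 4000 μL → factor 4000/250 = 16
Step 2: 500 μL + 4500 μL = 5000 μL total → factor 5000/500 = 10
Step 3: 0.1 mL brought to 1 mL → factor 1/0.1 = 10
Step 4: 1 mL + 19 mL = 20 mL total → factor 20/1 = 20
Step 5: 0.75 mL + 14.25 mL = 15 mL total → factor 15/0.75 = 20
Dilution factor to tube B = 160; to tube E = 6.4 × 10^5
[tube B]/[tube E] = (factor to tube E)/(factor to tube B) = 6.4 × 10^5/160 = 4.00 × 10^3

4.00 × 10^3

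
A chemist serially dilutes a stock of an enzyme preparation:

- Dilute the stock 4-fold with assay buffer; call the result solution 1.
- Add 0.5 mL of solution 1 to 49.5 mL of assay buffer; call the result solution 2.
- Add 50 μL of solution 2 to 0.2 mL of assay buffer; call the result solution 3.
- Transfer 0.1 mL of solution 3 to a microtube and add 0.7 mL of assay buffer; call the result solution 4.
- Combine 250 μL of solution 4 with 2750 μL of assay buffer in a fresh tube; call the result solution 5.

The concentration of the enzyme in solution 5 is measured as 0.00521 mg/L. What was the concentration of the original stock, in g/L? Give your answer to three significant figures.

1.00 g/L

Step 1: 4-fold → factor 4
Step 2: 0.5 mL + 49.5 mL = 50 mL total → factor 50/0.5 = 100
Step 3: 50 μL + 0.2 mL = 250 μL total → factor 250/50 = 5
Step 4: 0.1 mL + 0.7 mL = 0.8 mL total → factor 0.8/0.1 = 8
Step 5: 250 μL + 2750 μL = 3000 μL total → factor 3000/250 = 12
Overall dilution factor = 4 × 100 × 5 × 8 × 12 = 1.92 × 10^5
Stock = 0.00521 mg/L × 1.92 × 10^5 = 1000 mg/L = 1.00 g/L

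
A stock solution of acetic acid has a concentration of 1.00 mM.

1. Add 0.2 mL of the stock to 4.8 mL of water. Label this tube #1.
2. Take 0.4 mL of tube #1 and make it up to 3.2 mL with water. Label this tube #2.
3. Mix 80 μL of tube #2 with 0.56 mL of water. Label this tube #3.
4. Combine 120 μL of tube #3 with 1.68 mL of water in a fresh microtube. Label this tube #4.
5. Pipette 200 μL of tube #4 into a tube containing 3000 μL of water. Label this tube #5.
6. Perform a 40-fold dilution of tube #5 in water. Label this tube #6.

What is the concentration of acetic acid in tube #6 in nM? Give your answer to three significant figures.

0.0651 nM

Step 1: 0.2 mL + 4.8 mL = 5 mL total → factor 5/0.2 = 25
Step 2: 0.4 mL brought to 3.2 mL → factor 3.2/0.4 = 8
Step 3: 80 μL + 0.56 mL = 640 μL total → factor 640/80 = 8
Step 4: 120 μL + 1.68 mL = 1800 μL total → factor 1800/120 = 15
Step 5: 200 μL + 3000 μL = 3200 μL total → factor 3200/200 = 16
Step 6: 40-fold → factor 40
Dilution factor through tube #6 = 25 × 8 × 8 × 15 × 16 × 40 = 1.536 × 10^7
[tube #6] = 1.00 mM / 1.536 × 10^7 = 6.510 × 10^-8 mM = 0.0651 nM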